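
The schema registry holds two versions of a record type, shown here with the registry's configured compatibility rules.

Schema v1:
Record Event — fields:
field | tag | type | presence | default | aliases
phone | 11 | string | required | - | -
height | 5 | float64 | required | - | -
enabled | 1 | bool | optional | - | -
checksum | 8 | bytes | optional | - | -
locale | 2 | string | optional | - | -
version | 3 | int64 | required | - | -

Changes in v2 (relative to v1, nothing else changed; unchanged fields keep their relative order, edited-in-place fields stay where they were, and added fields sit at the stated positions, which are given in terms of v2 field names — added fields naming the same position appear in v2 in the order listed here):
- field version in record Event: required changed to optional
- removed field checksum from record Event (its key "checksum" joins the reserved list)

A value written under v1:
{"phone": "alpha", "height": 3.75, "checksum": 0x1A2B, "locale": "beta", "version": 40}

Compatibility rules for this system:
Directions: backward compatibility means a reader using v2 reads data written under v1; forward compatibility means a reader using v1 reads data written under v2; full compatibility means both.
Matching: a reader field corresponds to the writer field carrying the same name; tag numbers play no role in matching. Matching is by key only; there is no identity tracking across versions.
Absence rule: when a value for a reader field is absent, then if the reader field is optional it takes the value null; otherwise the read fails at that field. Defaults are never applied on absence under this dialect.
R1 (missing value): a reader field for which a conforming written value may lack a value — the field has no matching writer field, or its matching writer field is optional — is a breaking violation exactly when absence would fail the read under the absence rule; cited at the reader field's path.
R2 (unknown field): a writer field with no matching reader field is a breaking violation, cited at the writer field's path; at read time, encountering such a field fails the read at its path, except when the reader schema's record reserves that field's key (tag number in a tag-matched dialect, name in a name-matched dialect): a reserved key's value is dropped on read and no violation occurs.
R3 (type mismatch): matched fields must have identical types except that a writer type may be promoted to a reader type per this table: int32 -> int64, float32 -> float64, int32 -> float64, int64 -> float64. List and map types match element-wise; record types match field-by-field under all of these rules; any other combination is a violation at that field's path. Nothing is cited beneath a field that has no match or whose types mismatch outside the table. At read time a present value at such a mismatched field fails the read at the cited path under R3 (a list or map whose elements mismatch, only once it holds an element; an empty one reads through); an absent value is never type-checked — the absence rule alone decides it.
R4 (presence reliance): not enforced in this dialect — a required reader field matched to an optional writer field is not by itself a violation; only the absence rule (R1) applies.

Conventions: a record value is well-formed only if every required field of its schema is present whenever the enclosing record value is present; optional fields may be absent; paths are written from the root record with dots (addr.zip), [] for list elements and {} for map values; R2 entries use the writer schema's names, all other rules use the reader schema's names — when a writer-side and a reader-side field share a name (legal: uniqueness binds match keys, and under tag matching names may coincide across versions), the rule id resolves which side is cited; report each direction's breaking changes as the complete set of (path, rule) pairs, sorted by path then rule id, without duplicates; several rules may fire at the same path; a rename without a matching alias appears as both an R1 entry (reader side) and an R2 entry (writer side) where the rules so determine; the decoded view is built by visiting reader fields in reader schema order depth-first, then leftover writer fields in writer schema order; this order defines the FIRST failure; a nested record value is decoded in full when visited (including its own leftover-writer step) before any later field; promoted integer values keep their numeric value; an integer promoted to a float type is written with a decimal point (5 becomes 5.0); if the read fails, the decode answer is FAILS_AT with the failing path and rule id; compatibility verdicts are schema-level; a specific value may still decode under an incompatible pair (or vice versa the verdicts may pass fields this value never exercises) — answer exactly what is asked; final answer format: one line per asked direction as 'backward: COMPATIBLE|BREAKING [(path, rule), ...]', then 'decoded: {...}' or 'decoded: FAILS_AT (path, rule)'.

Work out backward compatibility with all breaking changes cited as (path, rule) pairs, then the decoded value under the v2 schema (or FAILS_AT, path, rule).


backward: COMPATIBLE []; decoded: {"phone": "alpha", "height": 3.75, "enabled": null, "locale": "beta", "version": 40}

in Event below, arrows point writer -> reader
backward analysis of Event with v2 as reader and v1 as writer:
  writer required, string -> string: reader phone maps from writer phone
  writer required, float64 -> float64: reader height maps from writer height
  writer optional, bool -> bool: reader enabled maps from writer enabled
  writer optional, string -> string: reader locale maps from writer locale
  writer required, int64 -> int64: reader version maps from writer version
  writer field checksum has no reader counterpart
  nothing fires on Event: backward is COMPATIBLE
decoding the Event value with the v2 reader:
  phone := "alpha"
  height := 3.75
  enabled := null (absent, optional -> null)
  locale := "beta"
  version := 40
  writer checksum: reserved -> dropped
  => decoded: {"phone": "alpha", "height": 3.75, "enabled": null, "locale": "beta", "version": 40}
ruling out the remaining Event differences:
  field version in record Event: required changed to optional -> affects forward compatibility only, which is not asked


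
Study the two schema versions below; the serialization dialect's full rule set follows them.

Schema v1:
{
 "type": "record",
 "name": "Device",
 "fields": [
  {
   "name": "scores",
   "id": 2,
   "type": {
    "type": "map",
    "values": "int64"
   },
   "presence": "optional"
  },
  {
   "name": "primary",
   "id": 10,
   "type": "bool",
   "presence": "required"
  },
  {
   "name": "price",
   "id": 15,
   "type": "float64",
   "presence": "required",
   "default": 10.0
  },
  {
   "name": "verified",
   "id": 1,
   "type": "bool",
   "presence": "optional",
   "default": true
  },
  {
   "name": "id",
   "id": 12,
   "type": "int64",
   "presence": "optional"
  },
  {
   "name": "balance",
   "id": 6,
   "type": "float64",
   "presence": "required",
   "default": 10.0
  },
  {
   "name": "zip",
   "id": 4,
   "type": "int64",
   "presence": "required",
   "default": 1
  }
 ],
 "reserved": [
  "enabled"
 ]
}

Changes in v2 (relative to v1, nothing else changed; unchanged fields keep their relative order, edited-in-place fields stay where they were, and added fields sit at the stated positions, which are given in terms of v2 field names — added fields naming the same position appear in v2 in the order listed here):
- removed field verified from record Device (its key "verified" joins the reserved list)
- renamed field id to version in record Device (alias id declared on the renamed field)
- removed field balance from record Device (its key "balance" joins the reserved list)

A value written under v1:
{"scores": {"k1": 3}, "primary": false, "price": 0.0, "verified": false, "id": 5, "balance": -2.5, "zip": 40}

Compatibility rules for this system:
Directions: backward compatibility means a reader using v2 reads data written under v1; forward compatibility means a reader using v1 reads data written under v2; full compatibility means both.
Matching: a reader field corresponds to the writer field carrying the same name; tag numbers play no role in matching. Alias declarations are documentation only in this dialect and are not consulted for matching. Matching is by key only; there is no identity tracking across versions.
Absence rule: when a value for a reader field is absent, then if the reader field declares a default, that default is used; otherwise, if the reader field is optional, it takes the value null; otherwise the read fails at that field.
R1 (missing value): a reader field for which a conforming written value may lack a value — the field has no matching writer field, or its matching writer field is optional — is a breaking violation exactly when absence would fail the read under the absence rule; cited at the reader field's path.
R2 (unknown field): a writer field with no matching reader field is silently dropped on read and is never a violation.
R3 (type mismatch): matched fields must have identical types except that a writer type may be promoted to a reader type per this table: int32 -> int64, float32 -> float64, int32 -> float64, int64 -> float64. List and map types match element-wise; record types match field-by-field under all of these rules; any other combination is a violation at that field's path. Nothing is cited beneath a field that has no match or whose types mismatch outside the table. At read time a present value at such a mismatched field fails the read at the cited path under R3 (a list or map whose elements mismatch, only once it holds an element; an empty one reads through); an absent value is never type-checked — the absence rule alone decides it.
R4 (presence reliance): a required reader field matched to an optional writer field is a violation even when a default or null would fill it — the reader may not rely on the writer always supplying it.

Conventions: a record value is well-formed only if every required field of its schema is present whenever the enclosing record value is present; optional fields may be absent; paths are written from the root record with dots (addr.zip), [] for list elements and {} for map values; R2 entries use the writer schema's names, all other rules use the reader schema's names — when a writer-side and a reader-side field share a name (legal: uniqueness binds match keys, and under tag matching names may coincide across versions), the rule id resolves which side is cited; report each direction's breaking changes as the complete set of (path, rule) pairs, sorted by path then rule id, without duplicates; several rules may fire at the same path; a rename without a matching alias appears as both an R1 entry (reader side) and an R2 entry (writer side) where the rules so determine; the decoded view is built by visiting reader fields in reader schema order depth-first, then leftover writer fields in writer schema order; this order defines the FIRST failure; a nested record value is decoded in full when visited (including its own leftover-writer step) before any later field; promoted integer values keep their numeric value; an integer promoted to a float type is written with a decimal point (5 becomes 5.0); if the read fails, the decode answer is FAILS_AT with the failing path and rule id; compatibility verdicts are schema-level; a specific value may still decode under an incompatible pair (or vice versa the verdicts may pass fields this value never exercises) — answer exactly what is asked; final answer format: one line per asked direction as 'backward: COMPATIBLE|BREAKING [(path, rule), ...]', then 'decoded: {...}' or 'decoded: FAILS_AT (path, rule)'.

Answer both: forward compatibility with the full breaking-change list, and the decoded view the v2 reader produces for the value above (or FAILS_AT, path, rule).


forward: COMPATIBLE []; decoded: {"scores": {"k1": 3}, "primary": false, "price": 0.0, "version": null, "zip": 40}

arrows below run writer -> reader for Device
checking forward for Device: reader v1 against writer v2:
  scores <- scores (map<string, int64> -> map<string, int64>, writer optional)
  primary <- primary (bool -> bool, writer required)
  price <- price (float64 -> float64, writer required)
  no writer field matches reader verified
  no writer field matches reader id
  no writer field matches reader balance
  zip <- zip (int64 -> int64, writer required)
  version (writer side), unknown to reader
  => forward verdict for Device: COMPATIBLE, no violations
decode walk for Device under reader schema v2:
  scores := {"k1": 3}
  primary := false
  price := 0.0
  version := null (not supplied -> null)
  zip := 40
  writer verified: unmatched, discarded
  writer id: unmatched, discarded
  writer balance: unmatched, discarded
  => decoded: {"scores": {"k1": 3}, "primary": false, "price": 0.0, "version": null, "zip": 40}


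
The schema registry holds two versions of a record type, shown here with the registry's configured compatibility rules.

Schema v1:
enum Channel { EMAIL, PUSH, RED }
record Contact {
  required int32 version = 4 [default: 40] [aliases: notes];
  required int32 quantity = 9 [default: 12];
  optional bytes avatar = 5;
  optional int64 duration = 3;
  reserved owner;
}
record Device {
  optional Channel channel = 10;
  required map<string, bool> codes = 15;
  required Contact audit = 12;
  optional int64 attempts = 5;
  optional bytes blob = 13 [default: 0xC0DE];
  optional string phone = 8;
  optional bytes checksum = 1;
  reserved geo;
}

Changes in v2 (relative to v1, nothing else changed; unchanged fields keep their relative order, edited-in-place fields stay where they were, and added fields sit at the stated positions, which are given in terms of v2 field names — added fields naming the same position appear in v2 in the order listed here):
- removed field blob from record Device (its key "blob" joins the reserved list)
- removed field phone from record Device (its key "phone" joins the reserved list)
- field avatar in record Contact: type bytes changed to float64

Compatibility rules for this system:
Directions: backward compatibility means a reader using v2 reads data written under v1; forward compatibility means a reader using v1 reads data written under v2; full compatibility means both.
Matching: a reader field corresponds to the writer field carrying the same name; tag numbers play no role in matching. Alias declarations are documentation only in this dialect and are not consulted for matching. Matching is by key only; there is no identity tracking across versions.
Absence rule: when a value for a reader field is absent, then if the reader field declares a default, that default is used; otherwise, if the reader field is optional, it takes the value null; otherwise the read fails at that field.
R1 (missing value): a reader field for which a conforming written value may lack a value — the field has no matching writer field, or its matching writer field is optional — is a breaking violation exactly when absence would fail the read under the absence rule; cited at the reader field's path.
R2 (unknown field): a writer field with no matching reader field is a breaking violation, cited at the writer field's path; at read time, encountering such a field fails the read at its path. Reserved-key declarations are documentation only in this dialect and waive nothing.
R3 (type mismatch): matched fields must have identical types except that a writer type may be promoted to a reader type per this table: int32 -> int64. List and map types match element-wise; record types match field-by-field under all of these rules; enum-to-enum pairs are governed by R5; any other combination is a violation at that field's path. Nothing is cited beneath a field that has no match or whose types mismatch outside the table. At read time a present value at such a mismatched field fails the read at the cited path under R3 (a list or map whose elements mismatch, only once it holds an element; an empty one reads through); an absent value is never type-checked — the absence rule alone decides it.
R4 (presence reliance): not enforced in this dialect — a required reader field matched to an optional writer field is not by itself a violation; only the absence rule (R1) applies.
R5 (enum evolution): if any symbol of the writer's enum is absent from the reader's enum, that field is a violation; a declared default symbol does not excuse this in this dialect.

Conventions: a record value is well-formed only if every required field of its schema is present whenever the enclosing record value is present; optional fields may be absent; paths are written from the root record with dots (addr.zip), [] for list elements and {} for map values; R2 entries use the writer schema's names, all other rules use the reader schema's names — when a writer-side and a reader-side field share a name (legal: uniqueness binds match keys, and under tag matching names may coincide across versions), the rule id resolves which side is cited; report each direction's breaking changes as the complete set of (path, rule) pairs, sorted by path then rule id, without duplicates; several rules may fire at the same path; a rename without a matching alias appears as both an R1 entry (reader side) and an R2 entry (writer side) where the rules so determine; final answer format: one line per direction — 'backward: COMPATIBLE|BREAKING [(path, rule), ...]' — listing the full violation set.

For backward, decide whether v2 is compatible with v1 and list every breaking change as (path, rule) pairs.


in Device below, arrows point writer -> reader
checking backward for Device: reader v2 against writer v1:
  Channel -> Channel, writer optional: channel aligns to channel
  map<string, bool> -> map<string, bool>, writer required: codes aligns to codes
  Contact -> Contact, writer required: audit aligns to audit
  int64 -> int64, writer optional: attempts aligns to attempts
  bytes -> bytes, writer optional: checksum aligns to checksum
  writer blob: unknown to reader
  writer phone: unknown to reader
  int32 -> int32, writer required: audit.version aligns to audit.version
  int32 -> int32, writer required: audit.quantity aligns to audit.quantity
  bytes -> float64, writer optional: audit.avatar aligns to audit.avatar
  int64 -> int64, writer optional: audit.duration aligns to audit.duration
  violation R3 at audit.avatar
  violation R2 at blob
  violation R2 at phone
  backward on Device therefore BREAKING (3)

backward: BREAKING [(audit.avatar, R3), (blob, R2), (phone, R2)]


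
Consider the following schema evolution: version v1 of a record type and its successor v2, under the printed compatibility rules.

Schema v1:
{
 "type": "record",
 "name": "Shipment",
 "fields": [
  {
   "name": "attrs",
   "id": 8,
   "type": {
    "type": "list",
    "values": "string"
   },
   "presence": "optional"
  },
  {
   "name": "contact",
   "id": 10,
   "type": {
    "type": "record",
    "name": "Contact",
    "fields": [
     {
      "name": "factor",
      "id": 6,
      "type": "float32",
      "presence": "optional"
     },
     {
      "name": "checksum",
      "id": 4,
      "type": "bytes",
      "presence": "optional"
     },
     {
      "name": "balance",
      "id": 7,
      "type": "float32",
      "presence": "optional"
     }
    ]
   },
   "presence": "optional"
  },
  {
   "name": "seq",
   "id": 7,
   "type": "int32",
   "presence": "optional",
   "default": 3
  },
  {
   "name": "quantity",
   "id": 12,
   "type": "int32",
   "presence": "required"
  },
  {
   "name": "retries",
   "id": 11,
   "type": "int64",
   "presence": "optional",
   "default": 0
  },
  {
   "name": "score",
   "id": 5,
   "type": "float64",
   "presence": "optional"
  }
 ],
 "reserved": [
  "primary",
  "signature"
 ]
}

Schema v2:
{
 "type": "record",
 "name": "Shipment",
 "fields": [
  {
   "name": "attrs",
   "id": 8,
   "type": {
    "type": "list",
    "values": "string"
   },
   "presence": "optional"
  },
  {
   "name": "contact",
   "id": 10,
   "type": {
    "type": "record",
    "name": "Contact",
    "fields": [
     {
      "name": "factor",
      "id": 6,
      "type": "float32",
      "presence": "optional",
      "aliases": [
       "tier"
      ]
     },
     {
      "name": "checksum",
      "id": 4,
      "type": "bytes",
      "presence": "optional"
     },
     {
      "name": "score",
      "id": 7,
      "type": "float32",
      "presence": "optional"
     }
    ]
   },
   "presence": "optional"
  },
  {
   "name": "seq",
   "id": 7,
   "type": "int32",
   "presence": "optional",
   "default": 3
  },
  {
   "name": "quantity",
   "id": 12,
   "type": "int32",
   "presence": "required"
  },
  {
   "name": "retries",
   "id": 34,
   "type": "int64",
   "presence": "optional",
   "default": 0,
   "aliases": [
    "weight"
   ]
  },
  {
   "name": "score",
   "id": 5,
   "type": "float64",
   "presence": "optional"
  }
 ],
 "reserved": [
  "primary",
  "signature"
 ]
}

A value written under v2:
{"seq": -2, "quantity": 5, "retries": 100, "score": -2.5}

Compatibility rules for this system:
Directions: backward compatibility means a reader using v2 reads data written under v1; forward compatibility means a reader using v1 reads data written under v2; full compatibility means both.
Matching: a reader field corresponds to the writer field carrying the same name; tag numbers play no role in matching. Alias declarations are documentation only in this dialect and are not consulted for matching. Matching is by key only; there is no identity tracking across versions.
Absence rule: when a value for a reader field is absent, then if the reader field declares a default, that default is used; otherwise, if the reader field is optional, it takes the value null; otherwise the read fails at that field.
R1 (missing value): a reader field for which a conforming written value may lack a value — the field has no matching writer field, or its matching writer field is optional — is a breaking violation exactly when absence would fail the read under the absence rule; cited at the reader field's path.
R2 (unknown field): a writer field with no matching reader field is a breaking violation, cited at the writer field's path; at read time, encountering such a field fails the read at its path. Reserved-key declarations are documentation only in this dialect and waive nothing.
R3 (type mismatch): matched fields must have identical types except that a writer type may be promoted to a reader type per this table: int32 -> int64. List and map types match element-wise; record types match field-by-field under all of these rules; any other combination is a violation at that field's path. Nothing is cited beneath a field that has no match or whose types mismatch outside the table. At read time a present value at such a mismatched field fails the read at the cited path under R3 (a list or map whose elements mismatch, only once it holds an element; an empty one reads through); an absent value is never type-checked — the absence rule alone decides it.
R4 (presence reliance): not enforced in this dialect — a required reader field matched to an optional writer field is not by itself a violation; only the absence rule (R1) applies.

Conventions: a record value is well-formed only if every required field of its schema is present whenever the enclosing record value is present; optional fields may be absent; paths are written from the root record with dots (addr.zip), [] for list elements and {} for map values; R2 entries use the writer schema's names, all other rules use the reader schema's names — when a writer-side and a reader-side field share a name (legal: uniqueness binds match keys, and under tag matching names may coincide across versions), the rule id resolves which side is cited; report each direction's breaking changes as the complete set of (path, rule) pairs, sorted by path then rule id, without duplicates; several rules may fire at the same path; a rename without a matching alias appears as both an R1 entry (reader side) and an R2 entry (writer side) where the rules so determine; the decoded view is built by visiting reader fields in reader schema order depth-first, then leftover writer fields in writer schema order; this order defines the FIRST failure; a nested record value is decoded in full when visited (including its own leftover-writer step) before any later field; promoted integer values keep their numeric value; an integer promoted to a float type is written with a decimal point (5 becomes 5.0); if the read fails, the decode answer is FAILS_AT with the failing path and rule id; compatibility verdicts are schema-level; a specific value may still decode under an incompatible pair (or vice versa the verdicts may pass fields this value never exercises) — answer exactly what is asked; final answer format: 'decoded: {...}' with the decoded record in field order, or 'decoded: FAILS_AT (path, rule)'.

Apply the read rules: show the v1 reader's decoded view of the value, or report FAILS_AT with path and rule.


decoded: {"attrs": null, "contact": null, "seq": -2, "quantity": 5, "retries": 100, "score": -2.5}

arrows below run writer -> reader for Shipment
decode (reader v1):
  attrs := null (not supplied -> null)
  contact := null (not supplied -> null)
  seq := -2
  quantity := 5
  retries := 100
  score := -2.5
  => decoded: {"attrs": null, "contact": null, "seq": -2, "quantity": 5, "retries": 100, "score": -2.5}
diffs on Shipment not affecting the asked answer:
  renamed field balance to score in record Contact -> matters for Shipment compatibility verdicts, not for this value's decode
  field retries in record Shipment: tag 11 changed to 34 -> inert under this dialect — no rule fires on Shipment and the result does not move


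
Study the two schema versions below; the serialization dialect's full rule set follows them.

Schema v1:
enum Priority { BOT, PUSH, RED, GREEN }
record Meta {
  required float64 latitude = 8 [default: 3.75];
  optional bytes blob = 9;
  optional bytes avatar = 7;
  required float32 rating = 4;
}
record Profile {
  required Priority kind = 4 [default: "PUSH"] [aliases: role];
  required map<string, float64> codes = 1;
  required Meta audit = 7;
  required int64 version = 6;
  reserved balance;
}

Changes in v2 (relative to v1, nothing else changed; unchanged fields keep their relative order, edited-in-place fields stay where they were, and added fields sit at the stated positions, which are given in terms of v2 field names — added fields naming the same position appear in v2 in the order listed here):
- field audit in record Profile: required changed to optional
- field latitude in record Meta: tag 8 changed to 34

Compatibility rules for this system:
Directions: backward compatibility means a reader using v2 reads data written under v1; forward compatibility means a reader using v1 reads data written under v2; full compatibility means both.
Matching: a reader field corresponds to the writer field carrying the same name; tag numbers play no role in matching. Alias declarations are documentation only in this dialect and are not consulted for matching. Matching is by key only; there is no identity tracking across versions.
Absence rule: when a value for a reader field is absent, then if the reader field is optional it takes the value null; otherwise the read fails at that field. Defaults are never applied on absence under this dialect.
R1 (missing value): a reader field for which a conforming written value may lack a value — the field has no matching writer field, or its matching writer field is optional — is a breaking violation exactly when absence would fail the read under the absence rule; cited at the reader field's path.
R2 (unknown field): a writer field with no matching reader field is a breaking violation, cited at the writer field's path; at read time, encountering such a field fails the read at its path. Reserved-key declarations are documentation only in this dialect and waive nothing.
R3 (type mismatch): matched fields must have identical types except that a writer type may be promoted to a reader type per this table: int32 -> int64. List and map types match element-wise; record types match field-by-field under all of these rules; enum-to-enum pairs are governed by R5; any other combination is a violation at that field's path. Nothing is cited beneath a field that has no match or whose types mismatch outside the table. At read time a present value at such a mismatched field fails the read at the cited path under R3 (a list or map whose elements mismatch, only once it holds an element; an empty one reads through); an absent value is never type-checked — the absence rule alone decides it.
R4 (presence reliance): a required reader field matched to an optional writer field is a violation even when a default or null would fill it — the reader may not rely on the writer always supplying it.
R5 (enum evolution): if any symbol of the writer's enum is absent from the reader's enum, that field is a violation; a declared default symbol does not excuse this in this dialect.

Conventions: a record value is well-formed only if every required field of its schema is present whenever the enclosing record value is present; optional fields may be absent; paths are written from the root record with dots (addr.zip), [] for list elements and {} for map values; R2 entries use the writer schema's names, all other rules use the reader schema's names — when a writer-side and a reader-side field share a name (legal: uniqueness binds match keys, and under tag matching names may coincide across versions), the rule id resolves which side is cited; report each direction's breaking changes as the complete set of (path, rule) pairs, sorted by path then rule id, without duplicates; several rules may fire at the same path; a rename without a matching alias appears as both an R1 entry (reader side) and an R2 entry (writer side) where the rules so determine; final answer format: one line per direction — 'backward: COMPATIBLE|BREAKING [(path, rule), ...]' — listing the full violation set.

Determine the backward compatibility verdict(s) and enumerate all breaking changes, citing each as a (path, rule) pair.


each type pair in Profile: writer, then reader
checking backward for Profile: reader v2 against writer v1:
  Priority -> Priority, writer required: kind aligns to kind
  map<string, float64> -> map<string, float64>, writer required: codes aligns to codes
  Meta -> Meta, writer required: audit aligns to audit
  int64 -> int64, writer required: version aligns to version
  float64 -> float64, writer required: audit.latitude aligns to audit.latitude
  bytes -> bytes, writer optional: audit.blob aligns to audit.blob
  bytes -> bytes, writer optional: audit.avatar aligns to audit.avatar
  float32 -> float32, writer required: audit.rating aligns to audit.rating
  => backward: COMPATIBLE
diffs on Profile not affecting the asked answer:
  field audit in record Profile: required changed to optional -> affects forward compatibility only, which is not asked
  field latitude in record Meta: tag 8 changed to 34 -> inert for the asked Profile verdict: nothing fires

backward: COMPATIBLE []


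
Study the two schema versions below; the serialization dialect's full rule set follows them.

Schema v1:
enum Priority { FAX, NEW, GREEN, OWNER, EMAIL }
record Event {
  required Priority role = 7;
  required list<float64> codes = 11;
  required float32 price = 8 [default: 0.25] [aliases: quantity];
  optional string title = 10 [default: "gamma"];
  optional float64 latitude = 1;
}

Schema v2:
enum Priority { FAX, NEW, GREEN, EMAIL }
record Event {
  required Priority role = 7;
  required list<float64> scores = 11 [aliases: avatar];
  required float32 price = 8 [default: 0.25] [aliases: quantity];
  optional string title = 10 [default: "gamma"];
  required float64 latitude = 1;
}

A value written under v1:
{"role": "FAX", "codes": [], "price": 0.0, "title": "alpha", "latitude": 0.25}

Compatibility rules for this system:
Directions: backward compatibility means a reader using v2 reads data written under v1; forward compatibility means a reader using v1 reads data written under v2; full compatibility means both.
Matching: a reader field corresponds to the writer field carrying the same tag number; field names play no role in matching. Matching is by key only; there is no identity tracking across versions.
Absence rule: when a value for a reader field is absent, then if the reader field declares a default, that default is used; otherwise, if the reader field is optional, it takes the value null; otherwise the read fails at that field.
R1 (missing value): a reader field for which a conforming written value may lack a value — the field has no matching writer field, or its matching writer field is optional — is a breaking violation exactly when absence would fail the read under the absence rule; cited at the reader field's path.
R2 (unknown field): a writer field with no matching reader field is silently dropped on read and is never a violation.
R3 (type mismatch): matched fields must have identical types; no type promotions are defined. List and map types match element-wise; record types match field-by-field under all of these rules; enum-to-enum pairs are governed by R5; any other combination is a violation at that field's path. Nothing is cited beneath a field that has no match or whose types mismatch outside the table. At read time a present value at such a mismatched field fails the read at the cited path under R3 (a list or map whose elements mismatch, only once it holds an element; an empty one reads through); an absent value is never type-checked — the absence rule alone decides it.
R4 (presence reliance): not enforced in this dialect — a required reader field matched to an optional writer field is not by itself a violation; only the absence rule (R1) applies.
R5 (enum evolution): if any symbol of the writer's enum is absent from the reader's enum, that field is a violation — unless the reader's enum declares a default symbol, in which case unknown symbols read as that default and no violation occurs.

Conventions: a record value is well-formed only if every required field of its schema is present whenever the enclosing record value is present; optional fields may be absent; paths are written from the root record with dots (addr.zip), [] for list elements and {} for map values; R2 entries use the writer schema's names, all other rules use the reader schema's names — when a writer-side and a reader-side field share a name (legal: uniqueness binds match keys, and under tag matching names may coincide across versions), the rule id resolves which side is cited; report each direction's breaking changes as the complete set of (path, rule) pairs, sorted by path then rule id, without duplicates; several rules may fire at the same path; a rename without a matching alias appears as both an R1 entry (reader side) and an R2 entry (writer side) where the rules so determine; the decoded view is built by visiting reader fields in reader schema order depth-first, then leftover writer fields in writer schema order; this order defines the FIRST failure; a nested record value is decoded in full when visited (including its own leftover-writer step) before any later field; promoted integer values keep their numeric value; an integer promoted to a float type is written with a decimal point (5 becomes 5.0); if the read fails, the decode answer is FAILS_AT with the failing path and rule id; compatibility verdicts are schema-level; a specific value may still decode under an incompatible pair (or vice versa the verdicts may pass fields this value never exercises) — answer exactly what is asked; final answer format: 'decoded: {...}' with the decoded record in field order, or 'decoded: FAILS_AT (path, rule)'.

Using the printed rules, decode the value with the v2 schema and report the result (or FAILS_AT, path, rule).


arrows below run writer -> reader for Event
decode (reader v2):
  role := "FAX"
  scores := [] (from writer codes)
  price := 0.0
  title := "alpha"
  latitude := 0.25
  => decoded: {"role": "FAX", "scores": [], "price": 0.0, "title": "alpha", "latitude": 0.25}
the other Event changes do not affect what is asked:
  field latitude in record Event: optional changed to required -> schema-level compatibility only; this Event value's decode is unchanged
  enum Priority (field role in record Event): symbol OWNER removed -> schema-level compatibility only; this Event value's decode is unchanged

decoded: {"role": "FAX", "scores": [], "price": 0.0, "title": "alpha", "latitude": 0.25}


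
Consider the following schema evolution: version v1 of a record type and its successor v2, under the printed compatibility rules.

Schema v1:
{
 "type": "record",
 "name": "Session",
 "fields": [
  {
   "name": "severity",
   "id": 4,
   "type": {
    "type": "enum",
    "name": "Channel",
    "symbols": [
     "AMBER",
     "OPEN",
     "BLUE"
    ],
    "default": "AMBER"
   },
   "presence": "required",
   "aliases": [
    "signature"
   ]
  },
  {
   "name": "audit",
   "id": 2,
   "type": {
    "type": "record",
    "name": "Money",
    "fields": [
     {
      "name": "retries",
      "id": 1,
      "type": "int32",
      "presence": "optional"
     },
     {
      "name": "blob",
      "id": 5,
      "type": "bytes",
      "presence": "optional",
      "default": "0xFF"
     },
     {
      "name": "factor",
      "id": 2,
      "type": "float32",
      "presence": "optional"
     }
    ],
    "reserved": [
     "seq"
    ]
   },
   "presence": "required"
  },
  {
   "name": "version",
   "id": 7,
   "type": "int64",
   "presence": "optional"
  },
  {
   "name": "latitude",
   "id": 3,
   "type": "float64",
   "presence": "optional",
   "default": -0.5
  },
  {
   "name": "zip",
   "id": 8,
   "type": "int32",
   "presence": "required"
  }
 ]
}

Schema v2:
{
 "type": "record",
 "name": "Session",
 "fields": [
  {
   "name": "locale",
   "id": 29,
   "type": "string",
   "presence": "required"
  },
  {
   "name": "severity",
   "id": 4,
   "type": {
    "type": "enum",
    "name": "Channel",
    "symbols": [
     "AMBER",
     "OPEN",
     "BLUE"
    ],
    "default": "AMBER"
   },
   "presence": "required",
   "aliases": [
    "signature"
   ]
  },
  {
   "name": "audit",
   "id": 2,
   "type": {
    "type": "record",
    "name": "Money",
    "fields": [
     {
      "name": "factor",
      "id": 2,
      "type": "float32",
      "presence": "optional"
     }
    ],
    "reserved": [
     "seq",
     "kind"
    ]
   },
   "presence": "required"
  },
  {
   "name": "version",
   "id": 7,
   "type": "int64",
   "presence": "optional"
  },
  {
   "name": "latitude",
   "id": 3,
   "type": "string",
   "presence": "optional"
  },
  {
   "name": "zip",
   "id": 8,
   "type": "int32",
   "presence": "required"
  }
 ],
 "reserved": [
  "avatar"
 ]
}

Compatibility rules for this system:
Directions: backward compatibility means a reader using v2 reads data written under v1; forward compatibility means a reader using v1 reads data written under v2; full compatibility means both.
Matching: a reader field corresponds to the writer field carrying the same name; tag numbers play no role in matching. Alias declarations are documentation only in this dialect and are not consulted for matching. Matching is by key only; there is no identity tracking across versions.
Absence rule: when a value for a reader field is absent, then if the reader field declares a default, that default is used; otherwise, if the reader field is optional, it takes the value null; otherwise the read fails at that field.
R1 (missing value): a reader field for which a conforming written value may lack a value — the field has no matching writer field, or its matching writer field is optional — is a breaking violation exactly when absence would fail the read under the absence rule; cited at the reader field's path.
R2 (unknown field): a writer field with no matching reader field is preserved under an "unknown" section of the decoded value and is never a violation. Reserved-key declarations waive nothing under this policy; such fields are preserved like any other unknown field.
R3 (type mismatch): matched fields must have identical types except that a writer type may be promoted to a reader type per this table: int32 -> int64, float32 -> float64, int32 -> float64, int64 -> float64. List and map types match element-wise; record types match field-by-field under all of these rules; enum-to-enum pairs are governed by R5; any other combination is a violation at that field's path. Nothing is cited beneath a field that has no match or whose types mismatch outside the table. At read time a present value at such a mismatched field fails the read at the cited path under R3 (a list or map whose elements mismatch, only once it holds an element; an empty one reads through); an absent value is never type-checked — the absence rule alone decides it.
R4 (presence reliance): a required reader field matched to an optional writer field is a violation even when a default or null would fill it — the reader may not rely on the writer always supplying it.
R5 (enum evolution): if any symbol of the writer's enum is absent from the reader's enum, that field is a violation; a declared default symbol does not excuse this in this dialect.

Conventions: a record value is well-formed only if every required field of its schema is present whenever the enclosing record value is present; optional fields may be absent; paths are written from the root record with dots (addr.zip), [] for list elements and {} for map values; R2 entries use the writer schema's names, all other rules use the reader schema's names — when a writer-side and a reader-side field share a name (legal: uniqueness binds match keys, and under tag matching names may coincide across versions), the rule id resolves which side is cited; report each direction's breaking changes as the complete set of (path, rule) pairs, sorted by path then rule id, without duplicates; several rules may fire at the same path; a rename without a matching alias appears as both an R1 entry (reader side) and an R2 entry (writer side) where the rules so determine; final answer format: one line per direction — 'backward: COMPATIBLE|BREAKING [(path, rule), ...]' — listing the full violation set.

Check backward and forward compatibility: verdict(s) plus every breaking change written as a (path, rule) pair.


the writer's type comes first in each Session pair
backward pass over Session, reader schema v2, writer schema v1:
  locale has no writer counterpart
  severity: paired with writer severity (Channel -> Channel; writer required)
  audit: paired with writer audit (Money -> Money; writer required)
  version: paired with writer version (int64 -> int64; writer optional)
  latitude: paired with writer latitude (float64 -> string; writer optional)
  zip: paired with writer zip (int32 -> int32; writer required)
  audit.factor: paired with writer audit.factor (float32 -> float32; writer optional)
  writer audit.retries: unknown to reader
  writer audit.blob: unknown to reader
  breaking: (latitude, R3)
  breaking: (locale, R1)
  backward on Session therefore BREAKING (2)
forward pass over Session, reader schema v1, writer schema v2:
  severity: paired with writer severity (Channel -> Channel; writer required)
  audit: paired with writer audit (Money -> Money; writer required)
  version: paired with writer version (int64 -> int64; writer optional)
  latitude: paired with writer latitude (string -> float64; writer optional)
  zip: paired with writer zip (int32 -> int32; writer required)
  writer locale: unknown to reader
  audit.retries has no writer counterpart
  audit.blob has no writer counterpart
  audit.factor: paired with writer audit.factor (float32 -> float32; writer optional)
  breaking: (latitude, R3)
  forward on Session therefore BREAKING (1)

backward: BREAKING [(latitude, R3), (locale, R1)]; forward: BREAKING [(latitude, R3)]
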